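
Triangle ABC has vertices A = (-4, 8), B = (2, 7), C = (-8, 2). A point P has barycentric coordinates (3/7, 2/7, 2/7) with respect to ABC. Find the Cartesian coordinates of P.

P = (3/7)·A + (2/7)·B + (2/7)·C.
x-coordinate: (3/7)·(-4) + (2/7)·2 + (2/7)·(-8) = -24/7.
y-coordinate: (3/7)·8 + (2/7)·7 + (2/7)·2 = 6.

(-24/7, 6)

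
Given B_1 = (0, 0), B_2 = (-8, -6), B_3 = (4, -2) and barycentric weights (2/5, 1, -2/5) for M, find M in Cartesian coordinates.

M = (2/5)·B_1 + 1·B_2 + (-2/5)·B_3.
x-coordinate: (2/5)·0 + 1·(-8) + (-2/5)·4 = -48/5.
y-coordinate: (2/5)·0 + 1·(-6) + (-2/5)·(-2) = -26/5.

(-48/5, -26/5)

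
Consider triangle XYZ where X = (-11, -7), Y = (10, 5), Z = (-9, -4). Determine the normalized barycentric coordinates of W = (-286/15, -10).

(3/5, -7/15, 13/15)

Signed area of the reference triangle: [XYZ] = ½·((-11)·(5−(-4)) + 10·(-4−(-7)) + (-9)·(-7−5)) = ½·(-99 + 30 + 108) = 39/2.
[WYZ] = ½·((-286/15)·(5−(-4)) + 10·(-4−(-10)) + (-9)·(-10−5)) = ½·(-858/5 + 60 + 135) = 117/10, so the X-coordinate is (117/10)/(39/2) = 3/5.
[XWZ] = ½·((-11)·(-10−(-4)) + (-286/15)·(-4−(-7)) + (-9)·(-7−(-10))) = ½·(66 − 286/5 − 27) = -91/10, so the Y-coordinate is -7/15.
[XYW] = ½·((-11)·(5−(-10)) + 10·(-10−(-7)) + (-286/15)·(-7−5)) = ½·(-165 − 30 + 1144/5) = 169/10, so the Z-coordinate is 13/15.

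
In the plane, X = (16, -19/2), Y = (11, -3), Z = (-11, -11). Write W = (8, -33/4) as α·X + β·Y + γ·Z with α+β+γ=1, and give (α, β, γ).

Signed area of the reference triangle: [XYZ] = ½·(16·(-3−(-11)) + 11·(-11−(-19/2)) + (-11)·(-19/2−(-3))) = ½·(128 − 33/2 + 143/2) = 183/2.
[WYZ] = ½·(8·(-3−(-11)) + 11·(-11−(-33/4)) + (-11)·(-33/4−(-3))) = ½·(64 − 121/4 + 231/4) = 183/4, so the X-coordinate is (183/4)/(183/2) = 1/2.
[XWZ] = ½·(16·(-33/4−(-11)) + 8·(-11−(-19/2)) + (-11)·(-19/2−(-33/4))) = ½·(44 − 12 + 55/4) = 183/8, so the Y-coordinate is 1/4.
[XYW] = ½·(16·(-3−(-33/4)) + 11·(-33/4−(-19/2)) + 8·(-19/2−(-3))) = ½·(84 + 55/4 − 52) = 183/8, so the Z-coordinate is 1/4.

(1/2, 1/4, 1/4)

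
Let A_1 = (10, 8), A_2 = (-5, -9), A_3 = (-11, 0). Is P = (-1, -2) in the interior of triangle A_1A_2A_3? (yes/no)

Barycentric coordinates of P: (26/79, 122/237, 37/237).
The three coordinates are positive, positive, positive; a point is interior exactly when all three are positive.

yes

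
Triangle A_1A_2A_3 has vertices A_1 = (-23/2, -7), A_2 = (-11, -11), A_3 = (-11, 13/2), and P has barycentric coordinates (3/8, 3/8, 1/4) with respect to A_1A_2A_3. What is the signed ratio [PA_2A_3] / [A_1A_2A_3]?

The signed ratio [PA_2A_3]/[A_1A_2A_3] equals the barycentric coordinate of P at vertex A_1, which is 3/8.

3/8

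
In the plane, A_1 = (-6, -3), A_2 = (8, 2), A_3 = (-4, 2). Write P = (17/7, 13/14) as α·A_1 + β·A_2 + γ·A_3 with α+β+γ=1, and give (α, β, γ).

Signed area of the reference triangle: [A_1A_2A_3] = ½·((-6)·(2−2) + 8·(2−(-3)) + (-4)·(-3−2)) = ½·(0 + 40 + 20) = 30.
[PA_2A_3] = ½·((17/7)·(2−2) + 8·(2−(13/14)) + (-4)·(13/14−2)) = ½·(0 + 60/7 + 30/7) = 45/7, so the A_1-coordinate is (45/7)/30 = 3/14.
[A_1PA_3] = ½·((-6)·(13/14−2) + (17/7)·(2−(-3)) + (-4)·(-3−(13/14))) = ½·(45/7 + 85/7 + 110/7) = 120/7, so the A_2-coordinate is 4/7.
[A_1A_2P] = ½·((-6)·(2−(13/14)) + 8·(13/14−(-3)) + (17/7)·(-3−2)) = ½·(-45/7 + 220/7 − 85/7) = 45/7, so the A_3-coordinate is 3/14.

(3/14, 4/7, 3/14)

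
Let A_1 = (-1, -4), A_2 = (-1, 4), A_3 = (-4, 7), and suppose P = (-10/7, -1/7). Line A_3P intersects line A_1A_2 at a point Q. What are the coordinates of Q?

(-1, -4/3)

Barycentric coordinates of P with respect to A_1A_2A_3: (4/7, 2/7, 1/7).
On side A_1A_2 the A_3-coordinate is zero; dropping P's A_3-weight 1/7 and renormalizing the remaining 4/7 : 2/7 gives weights 2/3, 1/3 on A_1, A_2.
Q = (2/3)·(-1, -4) + (1/3)·(-1, 4) = (-1, -4/3).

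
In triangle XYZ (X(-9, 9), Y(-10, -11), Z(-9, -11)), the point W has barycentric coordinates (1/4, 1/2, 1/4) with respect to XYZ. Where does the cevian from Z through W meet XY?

Line ZW meets XY where the Z-coordinate vanishes; zeroing W's Z-weight and renormalizing leaves X, Y-weights 1/4 : 1/2 → (1/3, 2/3).
So V = (1/3)·X + (2/3)·Y = (-29/3, -13/3).

(-29/3, -13/3)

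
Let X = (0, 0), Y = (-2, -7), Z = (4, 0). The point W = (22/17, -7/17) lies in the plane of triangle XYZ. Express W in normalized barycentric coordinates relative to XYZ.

Signed area of the reference triangle: [XYZ] = ½·(0·(-7−0) + (-2)·(0−0) + 4·(0−(-7))) = ½·(0 + 0 + 28) = 14.
[WYZ] = ½·((22/17)·(-7−0) + (-2)·(0−(-7/17)) + 4·(-7/17−(-7))) = ½·(-154/17 − 14/17 + 448/17) = 140/17, so the X-coordinate is (140/17)/14 = 10/17.
[XWZ] = ½·(0·(-7/17−0) + (22/17)·(0−0) + 4·(0−(-7/17))) = ½·(0 + 0 + 28/17) = 14/17, so the Y-coordinate is 1/17.
[XYW] = ½·(0·(-7−(-7/17)) + (-2)·(-7/17−0) + (22/17)·(0−(-7))) = ½·(0 + 14/17 + 154/17) = 84/17, so the Z-coordinate is 6/17.

(10/17, 1/17, 6/17)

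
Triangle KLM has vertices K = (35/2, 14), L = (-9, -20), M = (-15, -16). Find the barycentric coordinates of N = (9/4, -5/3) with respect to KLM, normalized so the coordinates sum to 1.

Signed area of the reference triangle: [KLM] = ½·((35/2)·(-20−(-16)) + (-9)·(-16−14) + (-15)·(14−(-20))) = ½·(-70 + 270 − 510) = -155.
[NLM] = ½·((9/4)·(-20−(-16)) + (-9)·(-16−(-5/3)) + (-15)·(-5/3−(-20))) = ½·(-9 + 129 − 275) = -155/2, so the K-coordinate is (-155/2)/(-155) = 1/2.
[KNM] = ½·((35/2)·(-5/3−(-16)) + (9/4)·(-16−14) + (-15)·(14−(-5/3))) = ½·(1505/6 − 135/2 − 235) = -155/6, so the L-coordinate is 1/6.
[KLN] = ½·((35/2)·(-20−(-5/3)) + (-9)·(-5/3−14) + (9/4)·(14−(-20))) = ½·(-1925/6 + 141 + 153/2) = -155/3, so the M-coordinate is 1/3.
Check: 1/2 + 1/6 + 1/3 = 1.

(1/2, 1/6, 1/3)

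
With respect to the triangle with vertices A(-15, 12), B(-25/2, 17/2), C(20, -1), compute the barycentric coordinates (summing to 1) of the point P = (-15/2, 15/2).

Signed area of the reference triangle: [ABC] = ½·((-15)·(17/2−(-1)) + (-25/2)·(-1−12) + 20·(12−(17/2))) = ½·(-285/2 + 325/2 + 70) = 45.
[PBC] = ½·((-15/2)·(17/2−(-1)) + (-25/2)·(-1−(15/2)) + 20·(15/2−(17/2))) = ½·(-285/4 + 425/4 − 20) = 15/2, so the A-coordinate is (15/2)/45 = 1/6.
[APC] = ½·((-15)·(15/2−(-1)) + (-15/2)·(-1−12) + 20·(12−(15/2))) = ½·(-255/2 + 195/2 + 90) = 30, so the B-coordinate is 2/3.
[ABP] = ½·((-15)·(17/2−(15/2)) + (-25/2)·(15/2−12) + (-15/2)·(12−(17/2))) = ½·(-15 + 225/4 − 105/4) = 15/2, so the C-coordinate is 1/6.

(1/6, 2/3, 1/6)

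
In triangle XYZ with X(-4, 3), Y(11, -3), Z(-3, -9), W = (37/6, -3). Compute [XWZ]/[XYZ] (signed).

[XYZ] = ½·((-4)·(-3−(-9)) + 11·(-9−3) + (-3)·(3−(-3))) = ½·(-24 − 132 − 18) = -87.
[XWZ] = ½·((-4)·(-3−(-9)) + (37/6)·(-9−3) + (-3)·(3−(-3))) = ½·(-24 − 74 − 18) = -58, so the ratio is (-58)/(-87) = 2/3.

2/3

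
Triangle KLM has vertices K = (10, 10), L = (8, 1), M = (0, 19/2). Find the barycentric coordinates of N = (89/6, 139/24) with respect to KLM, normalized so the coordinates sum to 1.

Signed area of the reference triangle: [KLM] = ½·(10·(1−(19/2)) + 8·(19/2−10) + 0·(10−1)) = ½·(-85 − 4 + 0) = -89/2.
[NLM] = ½·((89/6)·(1−(19/2)) + 8·(19/2−(139/24)) + 0·(139/24−1)) = ½·(-1513/12 + 89/3 + 0) = -1157/24, so the K-coordinate is (-1157/24)/(-89/2) = 13/12.
[KNM] = ½·(10·(139/24−(19/2)) + (89/6)·(19/2−10) + 0·(10−(139/24))) = ½·(-445/12 − 89/12 + 0) = -89/4, so the L-coordinate is 1/2.
[KLN] = ½·(10·(1−(139/24)) + 8·(139/24−10) + (89/6)·(10−1)) = ½·(-575/12 − 101/3 + 267/2) = 623/24, so the M-coordinate is -7/12.

(13/12, 1/2, -7/12)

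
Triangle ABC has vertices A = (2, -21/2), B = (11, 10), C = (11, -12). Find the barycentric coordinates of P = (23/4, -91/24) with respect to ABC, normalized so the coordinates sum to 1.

Signed area of the reference triangle: [ABC] = ½·(2·(10−(-12)) + 11·(-12−(-21/2)) + 11·(-21/2−10)) = ½·(44 − 33/2 − 451/2) = -99.
[PBC] = ½·((23/4)·(10−(-12)) + 11·(-12−(-91/24)) + 11·(-91/24−10)) = ½·(253/2 − 2167/24 − 3641/24) = -231/4, so the A-coordinate is (-231/4)/(-99) = 7/12.
[APC] = ½·(2·(-91/24−(-12)) + (23/4)·(-12−(-21/2)) + 11·(-21/2−(-91/24))) = ½·(197/12 − 69/8 − 1771/24) = -33, so the B-coordinate is 1/3.
[ABP] = ½·(2·(10−(-91/24)) + 11·(-91/24−(-21/2)) + (23/4)·(-21/2−10)) = ½·(331/12 + 1771/24 − 943/8) = -33/4, so the C-coordinate is 1/12.
Check: 7/12 + 1/3 + 1/12 = 1.

(7/12, 1/3, 1/12)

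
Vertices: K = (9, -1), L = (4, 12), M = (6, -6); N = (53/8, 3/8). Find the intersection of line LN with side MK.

(15/2, -7/2)

Barycentric coordinates of N with respect to KLM: (3/8, 1/4, 3/8).
On side MK the L-coordinate is zero; dropping N's L-weight 1/4 and renormalizing the remaining 3/8 : 3/8 gives weights 1/2, 1/2 on M, K.
J = (1/2)·(6, -6) + (1/2)·(9, -1) = (15/2, -7/2).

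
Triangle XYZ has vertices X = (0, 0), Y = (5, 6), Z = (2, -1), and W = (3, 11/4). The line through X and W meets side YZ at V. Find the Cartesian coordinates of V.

Barycentric coordinates of W with respect to XYZ: (1/4, 1/2, 1/4).
On side YZ the X-coordinate is zero; dropping W's X-weight 1/4 and renormalizing the remaining 1/2 : 1/4 gives weights 2/3, 1/3 on Y, Z.
V = (2/3)·(5, 6) + (1/3)·(2, -1) = (4, 11/3).

(4, 11/3)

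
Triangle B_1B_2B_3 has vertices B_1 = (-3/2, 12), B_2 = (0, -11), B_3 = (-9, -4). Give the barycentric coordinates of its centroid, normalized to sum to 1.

(1/3, 1/3, 1/3)

The centroid is the average of the vertices, so each weight is 1/3.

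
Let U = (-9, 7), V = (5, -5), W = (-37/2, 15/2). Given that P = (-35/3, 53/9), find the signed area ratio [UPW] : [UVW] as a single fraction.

[UVW] = ½·((-9)·(-5−(15/2)) + 5·(15/2−7) + (-37/2)·(7−(-5))) = ½·(225/2 + 5/2 − 222) = -107/2.
[UPW] = ½·((-9)·(53/9−(15/2)) + (-35/3)·(15/2−7) + (-37/2)·(7−(53/9))) = ½·(29/2 − 35/6 − 185/9) = -107/18, so the ratio is (-107/18)/(-107/2) = 1/9.

1/9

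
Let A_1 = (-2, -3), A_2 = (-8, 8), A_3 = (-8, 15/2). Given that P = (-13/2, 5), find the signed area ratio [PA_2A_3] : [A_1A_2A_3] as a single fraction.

[A_1A_2A_3] = ½·((-2)·(8−(15/2)) + (-8)·(15/2−(-3)) + (-8)·(-3−8)) = ½·(-1 − 84 + 88) = 3/2.
[PA_2A_3] = ½·((-13/2)·(8−(15/2)) + (-8)·(15/2−5) + (-8)·(5−8)) = ½·(-13/4 − 20 + 24) = 3/8, so the ratio is (3/8)/(3/2) = 1/4.

1/4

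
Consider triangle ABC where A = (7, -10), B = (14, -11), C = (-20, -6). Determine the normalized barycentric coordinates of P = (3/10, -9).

(1/2, 1/5, 3/10)

Signed area of the reference triangle: [ABC] = ½·(7·(-11−(-6)) + 14·(-6−(-10)) + (-20)·(-10−(-11))) = ½·(-35 + 56 − 20) = 1/2.
[PBC] = ½·((3/10)·(-11−(-6)) + 14·(-6−(-9)) + (-20)·(-9−(-11))) = ½·(-3/2 + 42 − 40) = 1/4, so the A-coordinate is (1/4)/(1/2) = 1/2.
[APC] = ½·(7·(-9−(-6)) + (3/10)·(-6−(-10)) + (-20)·(-10−(-9))) = ½·(-21 + 6/5 + 20) = 1/10, so the B-coordinate is 1/5.
[ABP] = ½·(7·(-11−(-9)) + 14·(-9−(-10)) + (3/10)·(-10−(-11))) = ½·(-14 + 14 + 3/10) = 3/20, so the C-coordinate is 3/10.
Check: 1/2 + 1/5 + 3/10 = 1.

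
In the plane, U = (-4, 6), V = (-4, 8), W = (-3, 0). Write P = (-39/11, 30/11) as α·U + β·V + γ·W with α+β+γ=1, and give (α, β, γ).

(9/11, -3/11, 5/11)

Signed area of the reference triangle: [UVW] = ½·((-4)·(8−0) + (-4)·(0−6) + (-3)·(6−8)) = ½·(-32 + 24 + 6) = -1.
[PVW] = ½·((-39/11)·(8−0) + (-4)·(0−(30/11)) + (-3)·(30/11−8)) = ½·(-312/11 + 120/11 + 174/11) = -9/11, so the U-coordinate is (-9/11)/(-1) = 9/11.
[UPW] = ½·((-4)·(30/11−0) + (-39/11)·(0−6) + (-3)·(6−(30/11))) = ½·(-120/11 + 234/11 − 108/11) = 3/11, so the V-coordinate is -3/11.
[UVP] = ½·((-4)·(8−(30/11)) + (-4)·(30/11−6) + (-39/11)·(6−8)) = ½·(-232/11 + 144/11 + 78/11) = -5/11, so the W-coordinate is 5/11.
Check: 9/11 − 3/11 + 5/11 = 1.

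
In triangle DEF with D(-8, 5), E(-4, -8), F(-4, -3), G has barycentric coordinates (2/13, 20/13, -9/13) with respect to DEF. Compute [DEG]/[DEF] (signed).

The signed ratio [DEG]/[DEF] equals the barycentric coordinate of G at vertex F, which is -9/13.

-9/13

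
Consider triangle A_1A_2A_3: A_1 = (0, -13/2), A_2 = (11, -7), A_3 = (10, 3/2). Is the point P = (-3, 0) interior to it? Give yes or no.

Barycentric coordinates of P: (112/93, -89/93, 70/93).
The three coordinates are positive, negative, positive; a point is interior exactly when all three are positive.

no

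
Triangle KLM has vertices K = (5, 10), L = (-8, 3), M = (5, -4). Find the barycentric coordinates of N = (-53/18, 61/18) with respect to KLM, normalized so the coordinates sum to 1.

(2/9, 11/18, 1/6)

Signed area of the reference triangle: [KLM] = ½·(5·(3−(-4)) + (-8)·(-4−10) + 5·(10−3)) = ½·(35 + 112 + 35) = 91.
[NLM] = ½·((-53/18)·(3−(-4)) + (-8)·(-4−(61/18)) + 5·(61/18−3)) = ½·(-371/18 + 532/9 + 35/18) = 182/9, so the K-coordinate is (182/9)/91 = 2/9.
[KNM] = ½·(5·(61/18−(-4)) + (-53/18)·(-4−10) + 5·(10−(61/18))) = ½·(665/18 + 371/9 + 595/18) = 1001/18, so the L-coordinate is 11/18.
[KLN] = ½·(5·(3−(61/18)) + (-8)·(61/18−10) + (-53/18)·(10−3)) = ½·(-35/18 + 476/9 − 371/18) = 91/6, so the M-coordinate is 1/6.
Check: 2/9 + 11/18 + 1/6 = 1.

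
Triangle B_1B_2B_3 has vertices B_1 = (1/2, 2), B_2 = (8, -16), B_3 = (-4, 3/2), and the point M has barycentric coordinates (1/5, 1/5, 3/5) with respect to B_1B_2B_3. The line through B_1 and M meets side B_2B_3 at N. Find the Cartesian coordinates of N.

Line B_1M meets B_2B_3 where the B_1-coordinate vanishes; zeroing M's B_1-weight and renormalizing leaves B_2, B_3-weights 1/5 : 3/5 → (1/4, 3/4).
So N = (1/4)·B_2 + (3/4)·B_3 = (-1, -23/8).

(-1, -23/8)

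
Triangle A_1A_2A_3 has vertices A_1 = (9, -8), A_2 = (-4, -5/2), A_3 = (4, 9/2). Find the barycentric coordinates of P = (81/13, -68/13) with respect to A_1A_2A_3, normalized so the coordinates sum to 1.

(9/13, 2/13, 2/13)

Signed area of the reference triangle: [A_1A_2A_3] = ½·(9·(-5/2−(9/2)) + (-4)·(9/2−(-8)) + 4·(-8−(-5/2))) = ½·(-63 − 50 − 22) = -135/2.
[PA_2A_3] = ½·((81/13)·(-5/2−(9/2)) + (-4)·(9/2−(-68/13)) + 4·(-68/13−(-5/2))) = ½·(-567/13 − 506/13 − 142/13) = -1215/26, so the A_1-coordinate is (-1215/26)/(-135/2) = 9/13.
[A_1PA_3] = ½·(9·(-68/13−(9/2)) + (81/13)·(9/2−(-8)) + 4·(-8−(-68/13))) = ½·(-2277/26 + 2025/26 − 144/13) = -135/13, so the A_2-coordinate is 2/13.
[A_1A_2P] = ½·(9·(-5/2−(-68/13)) + (-4)·(-68/13−(-8)) + (81/13)·(-8−(-5/2))) = ½·(639/26 − 144/13 − 891/26) = -135/13, so the A_3-coordinate is 2/13.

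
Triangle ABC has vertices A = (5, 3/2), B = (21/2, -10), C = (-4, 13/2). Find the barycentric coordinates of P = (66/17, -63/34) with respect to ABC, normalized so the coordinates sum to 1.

Signed area of the reference triangle: [ABC] = ½·(5·(-10−(13/2)) + (21/2)·(13/2−(3/2)) + (-4)·(3/2−(-10))) = ½·(-165/2 + 105/2 − 46) = -38.
[PBC] = ½·((66/17)·(-10−(13/2)) + (21/2)·(13/2−(-63/34)) + (-4)·(-63/34−(-10))) = ½·(-1089/17 + 1491/17 − 554/17) = -76/17, so the A-coordinate is (-76/17)/(-38) = 2/17.
[APC] = ½·(5·(-63/34−(13/2)) + (66/17)·(13/2−(3/2)) + (-4)·(3/2−(-63/34))) = ½·(-710/17 + 330/17 − 228/17) = -304/17, so the B-coordinate is 8/17.
[ABP] = ½·(5·(-10−(-63/34)) + (21/2)·(-63/34−(3/2)) + (66/17)·(3/2−(-10))) = ½·(-1385/34 − 1197/34 + 759/17) = -266/17, so the C-coordinate is 7/17.

(2/17, 8/17, 7/17)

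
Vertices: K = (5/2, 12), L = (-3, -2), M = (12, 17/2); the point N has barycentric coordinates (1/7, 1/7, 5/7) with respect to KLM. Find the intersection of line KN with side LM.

Line KN meets LM where the K-coordinate vanishes; zeroing N's K-weight and renormalizing leaves L, M-weights 1/7 : 5/7 → (1/6, 5/6).
So J = (1/6)·L + (5/6)·M = (19/2, 27/4).

(19/2, 27/4)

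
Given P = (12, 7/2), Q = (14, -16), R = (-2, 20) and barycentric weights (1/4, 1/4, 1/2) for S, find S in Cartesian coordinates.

(11/2, 55/8)

S = (1/4)·P + (1/4)·Q + (1/2)·R.
x-coordinate: (1/4)·12 + (1/4)·14 + (1/2)·(-2) = 11/2.
y-coordinate: (1/4)·(7/2) + (1/4)·(-16) + (1/2)·20 = 55/8.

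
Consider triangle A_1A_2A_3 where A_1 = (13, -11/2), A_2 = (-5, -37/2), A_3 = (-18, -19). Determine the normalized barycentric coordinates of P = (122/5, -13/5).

Signed area of the reference triangle: [A_1A_2A_3] = ½·(13·(-37/2−(-19)) + (-5)·(-19−(-11/2)) + (-18)·(-11/2−(-37/2))) = ½·(13/2 + 135/2 − 234) = -80.
[PA_2A_3] = ½·((122/5)·(-37/2−(-19)) + (-5)·(-19−(-13/5)) + (-18)·(-13/5−(-37/2))) = ½·(61/5 + 82 − 1431/5) = -96, so the A_1-coordinate is (-96)/(-80) = 6/5.
[A_1PA_3] = ½·(13·(-13/5−(-19)) + (122/5)·(-19−(-11/2)) + (-18)·(-11/2−(-13/5))) = ½·(1066/5 − 1647/5 + 261/5) = -32, so the A_2-coordinate is 2/5.
[A_1A_2P] = ½·(13·(-37/2−(-13/5)) + (-5)·(-13/5−(-11/2)) + (122/5)·(-11/2−(-37/2))) = ½·(-2067/10 − 29/2 + 1586/5) = 48, so the A_3-coordinate is -3/5.

(6/5, 2/5, -3/5)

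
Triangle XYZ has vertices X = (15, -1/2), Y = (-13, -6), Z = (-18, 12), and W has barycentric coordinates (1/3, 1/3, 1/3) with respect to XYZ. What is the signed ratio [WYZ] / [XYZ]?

The signed ratio [WYZ]/[XYZ] equals the barycentric coordinate of W at vertex X, which is 1/3.

1/3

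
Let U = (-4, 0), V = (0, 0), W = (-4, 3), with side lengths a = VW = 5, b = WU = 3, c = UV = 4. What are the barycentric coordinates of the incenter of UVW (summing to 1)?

(5/12, 1/4, 1/3)

The incenter has barycentric coordinates proportional to the opposite side lengths: (5 : 3 : 4).
Normalizing by 5+3+4 = 12 gives (5/12, 1/4, 1/3).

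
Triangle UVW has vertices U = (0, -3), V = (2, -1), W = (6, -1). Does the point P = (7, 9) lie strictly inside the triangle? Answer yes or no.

no

Barycentric coordinates of P: (-5, 29/4, -5/4).
The three coordinates are negative, positive, negative; a point is interior exactly when all three are positive.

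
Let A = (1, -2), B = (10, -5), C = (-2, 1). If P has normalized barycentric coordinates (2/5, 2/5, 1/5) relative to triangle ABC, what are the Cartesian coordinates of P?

(4, -13/5)

P = (2/5)·A + (2/5)·B + (1/5)·C.
x-coordinate: (2/5)·1 + (2/5)·10 + (1/5)·(-2) = 4.
y-coordinate: (2/5)·(-2) + (2/5)·(-5) + (1/5)·1 = -13/5.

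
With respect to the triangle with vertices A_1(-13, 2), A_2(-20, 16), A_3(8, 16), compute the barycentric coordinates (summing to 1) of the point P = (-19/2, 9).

Signed area of the reference triangle: [A_1A_2A_3] = ½·((-13)·(16−16) + (-20)·(16−2) + 8·(2−16)) = ½·(0 − 280 − 112) = -196.
[PA_2A_3] = ½·((-19/2)·(16−16) + (-20)·(16−9) + 8·(9−16)) = ½·(0 − 140 − 56) = -98, so the A_1-coordinate is (-98)/(-196) = 1/2.
[A_1PA_3] = ½·((-13)·(9−16) + (-19/2)·(16−2) + 8·(2−9)) = ½·(91 − 133 − 56) = -49, so the A_2-coordinate is 1/4.
[A_1A_2P] = ½·((-13)·(16−9) + (-20)·(9−2) + (-19/2)·(2−16)) = ½·(-91 − 140 + 133) = -49, so the A_3-coordinate is 1/4.

(1/2, 1/4, 1/4)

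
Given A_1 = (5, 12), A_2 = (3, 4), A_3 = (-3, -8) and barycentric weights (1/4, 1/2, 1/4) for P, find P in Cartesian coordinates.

(2, 3)

P = (1/4)·A_1 + (1/2)·A_2 + (1/4)·A_3.
x-coordinate: (1/4)·5 + (1/2)·3 + (1/4)·(-3) = 2.
y-coordinate: (1/4)·12 + (1/2)·4 + (1/4)·(-8) = 3.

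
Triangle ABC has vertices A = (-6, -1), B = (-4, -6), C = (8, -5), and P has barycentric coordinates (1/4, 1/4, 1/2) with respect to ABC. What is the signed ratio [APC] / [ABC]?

1/4

The signed ratio [APC]/[ABC] equals the barycentric coordinate of P at vertex B, which is 1/4.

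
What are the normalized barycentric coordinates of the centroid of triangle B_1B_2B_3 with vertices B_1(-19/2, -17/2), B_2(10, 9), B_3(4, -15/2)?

The centroid is the average of the vertices, so each weight is 1/3.

(1/3, 1/3, 1/3)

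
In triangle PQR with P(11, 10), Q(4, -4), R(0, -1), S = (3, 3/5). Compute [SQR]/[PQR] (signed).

[PQR] = ½·(11·(-4−(-1)) + 4·(-1−10) + 0·(10−(-4))) = ½·(-33 − 44 + 0) = -77/2.
[SQR] = ½·(3·(-4−(-1)) + 4·(-1−(3/5)) + 0·(3/5−(-4))) = ½·(-9 − 32/5 + 0) = -77/10, so the ratio is (-77/10)/(-77/2) = 1/5.

1/5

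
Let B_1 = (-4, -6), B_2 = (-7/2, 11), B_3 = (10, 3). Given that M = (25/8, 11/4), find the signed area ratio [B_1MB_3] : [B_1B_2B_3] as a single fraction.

1/4

[B_1B_2B_3] = ½·((-4)·(11−3) + (-7/2)·(3−(-6)) + 10·(-6−11)) = ½·(-32 − 63/2 − 170) = -467/4.
[B_1MB_3] = ½·((-4)·(11/4−3) + (25/8)·(3−(-6)) + 10·(-6−(11/4))) = ½·(1 + 225/8 − 175/2) = -467/16, so the ratio is (-467/16)/(-467/4) = 1/4.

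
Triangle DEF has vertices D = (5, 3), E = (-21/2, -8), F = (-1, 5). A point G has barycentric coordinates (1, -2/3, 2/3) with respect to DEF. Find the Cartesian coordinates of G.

G = 1·D + (-2/3)·E + (2/3)·F.
x-coordinate: 1·5 + (-2/3)·(-21/2) + (2/3)·(-1) = 34/3.
y-coordinate: 1·3 + (-2/3)·(-8) + (2/3)·5 = 35/3.

(34/3, 35/3)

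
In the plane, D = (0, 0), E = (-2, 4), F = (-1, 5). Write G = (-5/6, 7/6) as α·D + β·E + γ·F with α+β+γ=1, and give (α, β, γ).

(2/3, 1/2, -1/6)

Signed area of the reference triangle: [DEF] = ½·(0·(4−5) + (-2)·(5−0) + (-1)·(0−4)) = ½·(0 − 10 + 4) = -3.
[GEF] = ½·((-5/6)·(4−5) + (-2)·(5−(7/6)) + (-1)·(7/6−4)) = ½·(5/6 − 23/3 + 17/6) = -2, so the D-coordinate is (-2)/(-3) = 2/3.
[DGF] = ½·(0·(7/6−5) + (-5/6)·(5−0) + (-1)·(0−(7/6))) = ½·(0 − 25/6 + 7/6) = -3/2, so the E-coordinate is 1/2.
[DEG] = ½·(0·(4−(7/6)) + (-2)·(7/6−0) + (-5/6)·(0−4)) = ½·(0 − 7/3 + 10/3) = 1/2, so the F-coordinate is -1/6.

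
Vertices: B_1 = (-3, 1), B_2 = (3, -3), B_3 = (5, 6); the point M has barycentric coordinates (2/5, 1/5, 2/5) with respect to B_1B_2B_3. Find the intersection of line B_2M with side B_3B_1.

Line B_2M meets B_3B_1 where the B_2-coordinate vanishes; zeroing M's B_2-weight and renormalizing leaves B_3, B_1-weights 2/5 : 2/5 → (1/2, 1/2).
So N = (1/2)·B_3 + (1/2)·B_1 = (1, 7/2).

(1, 7/2)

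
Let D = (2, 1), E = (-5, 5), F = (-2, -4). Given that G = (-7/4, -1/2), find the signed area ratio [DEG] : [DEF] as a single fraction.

[DEF] = ½·(2·(5−(-4)) + (-5)·(-4−1) + (-2)·(1−5)) = ½·(18 + 25 + 8) = 51/2.
[DEG] = ½·(2·(5−(-1/2)) + (-5)·(-1/2−1) + (-7/4)·(1−5)) = ½·(11 + 15/2 + 7) = 51/4, so the ratio is (51/4)/(51/2) = 1/2.

1/2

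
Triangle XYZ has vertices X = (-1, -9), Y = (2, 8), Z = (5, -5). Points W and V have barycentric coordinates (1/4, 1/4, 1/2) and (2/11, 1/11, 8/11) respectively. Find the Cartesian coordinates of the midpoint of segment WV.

(281/88, -321/88)

Barycentric coordinates of the midpoint are the average: (19/88, 15/88, 27/44).
Converting: (19/88)·X + (15/88)·Y + (27/44)·Z = (281/88, -321/88).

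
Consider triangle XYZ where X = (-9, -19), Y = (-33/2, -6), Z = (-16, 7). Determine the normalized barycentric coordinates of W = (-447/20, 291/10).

Signed area of the reference triangle: [XYZ] = ½·((-9)·(-6−7) + (-33/2)·(7−(-19)) + (-16)·(-19−(-6))) = ½·(117 − 429 + 208) = -52.
[WYZ] = ½·((-447/20)·(-6−7) + (-33/2)·(7−(291/10)) + (-16)·(291/10−(-6))) = ½·(5811/20 + 7293/20 − 2808/5) = 234/5, so the X-coordinate is (234/5)/(-52) = -9/10.
[XWZ] = ½·((-9)·(291/10−7) + (-447/20)·(7−(-19)) + (-16)·(-19−(291/10))) = ½·(-1989/10 − 5811/10 + 3848/5) = -26/5, so the Y-coordinate is 1/10.
[XYW] = ½·((-9)·(-6−(291/10)) + (-33/2)·(291/10−(-19)) + (-447/20)·(-19−(-6))) = ½·(3159/10 − 15873/20 + 5811/20) = -468/5, so the Z-coordinate is 9/5.

(-9/10, 1/10, 9/5)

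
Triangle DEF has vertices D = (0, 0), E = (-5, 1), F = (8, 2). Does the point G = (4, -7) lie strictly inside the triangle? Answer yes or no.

no

Barycentric coordinates of G: (113/18, -32/9, -31/18).
The three coordinates are positive, negative, negative; a point is interior exactly when all three are positive.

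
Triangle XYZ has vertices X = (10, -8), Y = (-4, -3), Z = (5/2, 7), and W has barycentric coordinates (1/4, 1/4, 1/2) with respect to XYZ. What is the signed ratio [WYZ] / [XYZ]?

1/4

The signed ratio [WYZ]/[XYZ] equals the barycentric coordinate of W at vertex X, which is 1/4.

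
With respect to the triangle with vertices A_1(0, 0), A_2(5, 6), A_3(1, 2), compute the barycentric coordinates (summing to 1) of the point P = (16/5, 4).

(1/5, 3/5, 1/5)

Signed area of the reference triangle: [A_1A_2A_3] = ½·(0·(6−2) + 5·(2−0) + 1·(0−6)) = ½·(0 + 10 − 6) = 2.
[PA_2A_3] = ½·((16/5)·(6−2) + 5·(2−4) + 1·(4−6)) = ½·(64/5 − 10 − 2) = 2/5, so the A_1-coordinate is (2/5)/2 = 1/5.
[A_1PA_3] = ½·(0·(4−2) + (16/5)·(2−0) + 1·(0−4)) = ½·(0 + 32/5 − 4) = 6/5, so the A_2-coordinate is 3/5.
[A_1A_2P] = ½·(0·(6−4) + 5·(4−0) + (16/5)·(0−6)) = ½·(0 + 20 − 96/5) = 2/5, so the A_3-coordinate is 1/5.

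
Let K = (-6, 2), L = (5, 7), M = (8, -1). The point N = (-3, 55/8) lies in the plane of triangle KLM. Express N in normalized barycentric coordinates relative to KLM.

Signed area of the reference triangle: [KLM] = ½·((-6)·(7−(-1)) + 5·(-1−2) + 8·(2−7)) = ½·(-48 − 15 − 40) = -103/2.
[NLM] = ½·((-3)·(7−(-1)) + 5·(-1−(55/8)) + 8·(55/8−7)) = ½·(-24 − 315/8 − 1) = -515/16, so the K-coordinate is (-515/16)/(-103/2) = 5/8.
[KNM] = ½·((-6)·(55/8−(-1)) + (-3)·(-1−2) + 8·(2−(55/8))) = ½·(-189/4 + 9 − 39) = -309/8, so the L-coordinate is 3/4.
[KLN] = ½·((-6)·(7−(55/8)) + 5·(55/8−2) + (-3)·(2−7)) = ½·(-3/4 + 195/8 + 15) = 309/16, so the M-coordinate is -3/8.

(5/8, 3/4, -3/8)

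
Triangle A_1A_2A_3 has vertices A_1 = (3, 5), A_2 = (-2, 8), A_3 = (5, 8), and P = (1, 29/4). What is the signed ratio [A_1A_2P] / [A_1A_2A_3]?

1/4

[A_1A_2A_3] = ½·(3·(8−8) + (-2)·(8−5) + 5·(5−8)) = ½·(0 − 6 − 15) = -21/2.
[A_1A_2P] = ½·(3·(8−(29/4)) + (-2)·(29/4−5) + 1·(5−8)) = ½·(9/4 − 9/2 − 3) = -21/8, so the ratio is (-21/8)/(-21/2) = 1/4.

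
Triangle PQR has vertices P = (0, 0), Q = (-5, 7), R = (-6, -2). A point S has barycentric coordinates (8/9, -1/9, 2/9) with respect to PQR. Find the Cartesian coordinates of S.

S = (8/9)·P + (-1/9)·Q + (2/9)·R.
x-coordinate: (8/9)·0 + (-1/9)·(-5) + (2/9)·(-6) = -7/9.
y-coordinate: (8/9)·0 + (-1/9)·7 + (2/9)·(-2) = -11/9.

(-7/9, -11/9)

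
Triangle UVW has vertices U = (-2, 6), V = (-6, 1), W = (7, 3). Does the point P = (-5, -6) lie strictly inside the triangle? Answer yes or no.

no

Barycentric coordinates of P: (-31/19, 39/19, 11/19).
The three coordinates are negative, positive, positive; a point is interior exactly when all three are positive.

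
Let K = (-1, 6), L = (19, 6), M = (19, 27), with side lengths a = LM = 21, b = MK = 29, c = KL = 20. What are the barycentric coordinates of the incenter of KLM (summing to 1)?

(3/10, 29/70, 2/7)

The incenter has barycentric coordinates proportional to the opposite side lengths: (21 : 29 : 20).
Normalizing by 21+29+20 = 70 gives (3/10, 29/70, 2/7).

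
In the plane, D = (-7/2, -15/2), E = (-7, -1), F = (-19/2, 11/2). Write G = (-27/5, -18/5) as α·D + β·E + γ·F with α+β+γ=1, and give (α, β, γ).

Signed area of the reference triangle: [DEF] = ½·((-7/2)·(-1−(11/2)) + (-7)·(11/2−(-15/2)) + (-19/2)·(-15/2−(-1))) = ½·(91/4 − 91 + 247/4) = -13/4.
[GEF] = ½·((-27/5)·(-1−(11/2)) + (-7)·(11/2−(-18/5)) + (-19/2)·(-18/5−(-1))) = ½·(351/10 − 637/10 + 247/10) = -39/20, so the D-coordinate is (-39/20)/(-13/4) = 3/5.
[DGF] = ½·((-7/2)·(-18/5−(11/2)) + (-27/5)·(11/2−(-15/2)) + (-19/2)·(-15/2−(-18/5))) = ½·(637/20 − 351/5 + 741/20) = -13/20, so the E-coordinate is 1/5.
[DEG] = ½·((-7/2)·(-1−(-18/5)) + (-7)·(-18/5−(-15/2)) + (-27/5)·(-15/2−(-1))) = ½·(-91/10 − 273/10 + 351/10) = -13/20, so the F-coordinate is 1/5.

(3/5, 1/5, 1/5)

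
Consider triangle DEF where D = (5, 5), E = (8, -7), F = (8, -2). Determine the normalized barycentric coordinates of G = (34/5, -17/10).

Signed area of the reference triangle: [DEF] = ½·(5·(-7−(-2)) + 8·(-2−5) + 8·(5−(-7))) = ½·(-25 − 56 + 96) = 15/2.
[GEF] = ½·((34/5)·(-7−(-2)) + 8·(-2−(-17/10)) + 8·(-17/10−(-7))) = ½·(-34 − 12/5 + 212/5) = 3, so the D-coordinate is 3/(15/2) = 2/5.
[DGF] = ½·(5·(-17/10−(-2)) + (34/5)·(-2−5) + 8·(5−(-17/10))) = ½·(3/2 − 238/5 + 268/5) = 15/4, so the E-coordinate is 1/2.
[DEG] = ½·(5·(-7−(-17/10)) + 8·(-17/10−5) + (34/5)·(5−(-7))) = ½·(-53/2 − 268/5 + 408/5) = 3/4, so the F-coordinate is 1/10.

(2/5, 1/2, 1/10)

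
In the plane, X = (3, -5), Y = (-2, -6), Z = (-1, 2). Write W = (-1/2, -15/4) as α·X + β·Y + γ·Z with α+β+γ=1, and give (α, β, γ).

Signed area of the reference triangle: [XYZ] = ½·(3·(-6−2) + (-2)·(2−(-5)) + (-1)·(-5−(-6))) = ½·(-24 − 14 − 1) = -39/2.
[WYZ] = ½·((-1/2)·(-6−2) + (-2)·(2−(-15/4)) + (-1)·(-15/4−(-6))) = ½·(4 − 23/2 − 9/4) = -39/8, so the X-coordinate is (-39/8)/(-39/2) = 1/4.
[XWZ] = ½·(3·(-15/4−2) + (-1/2)·(2−(-5)) + (-1)·(-5−(-15/4))) = ½·(-69/4 − 7/2 + 5/4) = -39/4, so the Y-coordinate is 1/2.
[XYW] = ½·(3·(-6−(-15/4)) + (-2)·(-15/4−(-5)) + (-1/2)·(-5−(-6))) = ½·(-27/4 − 5/2 − 1/2) = -39/8, so the Z-coordinate is 1/4.
Check: 1/4 + 1/2 + 1/4 = 1.

(1/4, 1/2, 1/4)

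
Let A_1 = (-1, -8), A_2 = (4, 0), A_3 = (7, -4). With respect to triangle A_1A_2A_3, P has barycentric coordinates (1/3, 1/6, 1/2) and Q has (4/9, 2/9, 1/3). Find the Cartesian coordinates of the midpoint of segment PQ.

Barycentric coordinates of the midpoint are the average: (7/18, 7/36, 5/12).
Converting: (7/18)·A_1 + (7/36)·A_2 + (5/12)·A_3 = (119/36, -43/9).

(119/36, -43/9)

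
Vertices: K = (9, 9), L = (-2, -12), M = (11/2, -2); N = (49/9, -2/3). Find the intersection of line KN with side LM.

(31/7, -24/7)

Barycentric coordinates of N with respect to KLM: (2/9, 1/9, 2/3).
On side LM the K-coordinate is zero; dropping N's K-weight 2/9 and renormalizing the remaining 1/9 : 2/3 gives weights 1/7, 6/7 on L, M.
J = (1/7)·(-2, -12) + (6/7)·(11/2, -2) = (31/7, -24/7).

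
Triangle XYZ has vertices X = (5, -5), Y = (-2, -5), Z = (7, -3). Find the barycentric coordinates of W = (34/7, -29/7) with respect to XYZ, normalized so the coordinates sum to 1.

(3/7, 1/7, 3/7)

Signed area of the reference triangle: [XYZ] = ½·(5·(-5−(-3)) + (-2)·(-3−(-5)) + 7·(-5−(-5))) = ½·(-10 − 4 + 0) = -7.
[WYZ] = ½·((34/7)·(-5−(-3)) + (-2)·(-3−(-29/7)) + 7·(-29/7−(-5))) = ½·(-68/7 − 16/7 + 6) = -3, so the X-coordinate is (-3)/(-7) = 3/7.
[XWZ] = ½·(5·(-29/7−(-3)) + (34/7)·(-3−(-5)) + 7·(-5−(-29/7))) = ½·(-40/7 + 68/7 − 6) = -1, so the Y-coordinate is 1/7.
[XYW] = ½·(5·(-5−(-29/7)) + (-2)·(-29/7−(-5)) + (34/7)·(-5−(-5))) = ½·(-30/7 − 12/7 + 0) = -3, so the Z-coordinate is 3/7.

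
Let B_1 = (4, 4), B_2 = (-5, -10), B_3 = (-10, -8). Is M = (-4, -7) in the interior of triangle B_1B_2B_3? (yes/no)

yes

Barycentric coordinates of M: (17/88, 29/44, 13/88).
The three coordinates are positive, positive, positive; a point is interior exactly when all three are positive.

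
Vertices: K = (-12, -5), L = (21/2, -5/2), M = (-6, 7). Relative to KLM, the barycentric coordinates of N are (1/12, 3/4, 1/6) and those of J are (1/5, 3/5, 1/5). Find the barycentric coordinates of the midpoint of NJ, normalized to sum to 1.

(17/120, 27/40, 11/60)

Since both coordinate triples sum to 1, the midpoint's barycentrics are the componentwise average.
(1/12+1/5)/2 = 17/120; similarly 27/40 and 11/60.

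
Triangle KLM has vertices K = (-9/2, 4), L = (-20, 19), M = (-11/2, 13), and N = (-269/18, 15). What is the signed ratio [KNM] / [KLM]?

2/3

[KLM] = ½·((-9/2)·(19−13) + (-20)·(13−4) + (-11/2)·(4−19)) = ½·(-27 − 180 + 165/2) = -249/4.
[KNM] = ½·((-9/2)·(15−13) + (-269/18)·(13−4) + (-11/2)·(4−15)) = ½·(-9 − 269/2 + 121/2) = -83/2, so the ratio is (-83/2)/(-249/4) = 2/3.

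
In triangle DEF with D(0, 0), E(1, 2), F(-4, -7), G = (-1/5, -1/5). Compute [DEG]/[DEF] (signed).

1/5

[DEF] = ½·(0·(2−(-7)) + 1·(-7−0) + (-4)·(0−2)) = ½·(0 − 7 + 8) = 1/2.
[DEG] = ½·(0·(2−(-1/5)) + 1·(-1/5−0) + (-1/5)·(0−2)) = ½·(0 − 1/5 + 2/5) = 1/10, so the ratio is (1/10)/(1/2) = 1/5.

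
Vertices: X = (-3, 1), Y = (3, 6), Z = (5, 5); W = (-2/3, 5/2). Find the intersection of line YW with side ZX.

(-7/5, 9/5)

Barycentric coordinates of W with respect to XYZ: (2/3, 1/6, 1/6).
On side ZX the Y-coordinate is zero; dropping W's Y-weight 1/6 and renormalizing the remaining 1/6 : 2/3 gives weights 1/5, 4/5 on Z, X.
V = (1/5)·(5, 5) + (4/5)·(-3, 1) = (-7/5, 9/5).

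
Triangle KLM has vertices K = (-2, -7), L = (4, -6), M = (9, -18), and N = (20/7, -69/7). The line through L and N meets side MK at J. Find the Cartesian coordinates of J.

Barycentric coordinates of N with respect to KLM: (3/7, 2/7, 2/7).
On side MK the L-coordinate is zero; dropping N's L-weight 2/7 and renormalizing the remaining 2/7 : 3/7 gives weights 2/5, 3/5 on M, K.
J = (2/5)·(9, -18) + (3/5)·(-2, -7) = (12/5, -57/5).

(12/5, -57/5)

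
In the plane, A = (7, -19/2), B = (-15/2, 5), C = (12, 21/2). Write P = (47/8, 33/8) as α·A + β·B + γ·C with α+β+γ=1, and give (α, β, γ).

(1/4, 1/4, 1/2)

Signed area of the reference triangle: [ABC] = ½·(7·(5−(21/2)) + (-15/2)·(21/2−(-19/2)) + 12·(-19/2−5)) = ½·(-77/2 − 150 − 174) = -725/4.
[PBC] = ½·((47/8)·(5−(21/2)) + (-15/2)·(21/2−(33/8)) + 12·(33/8−5)) = ½·(-517/16 − 765/16 − 21/2) = -725/16, so the A-coordinate is (-725/16)/(-725/4) = 1/4.
[APC] = ½·(7·(33/8−(21/2)) + (47/8)·(21/2−(-19/2)) + 12·(-19/2−(33/8))) = ½·(-357/8 + 235/2 − 327/2) = -725/16, so the B-coordinate is 1/4.
[ABP] = ½·(7·(5−(33/8)) + (-15/2)·(33/8−(-19/2)) + (47/8)·(-19/2−5)) = ½·(49/8 − 1635/16 − 1363/16) = -725/8, so the C-coordinate is 1/2.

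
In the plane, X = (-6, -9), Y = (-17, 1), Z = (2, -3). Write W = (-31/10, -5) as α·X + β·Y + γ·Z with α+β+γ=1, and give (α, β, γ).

Signed area of the reference triangle: [XYZ] = ½·((-6)·(1−(-3)) + (-17)·(-3−(-9)) + 2·(-9−1)) = ½·(-24 − 102 − 20) = -73.
[WYZ] = ½·((-31/10)·(1−(-3)) + (-17)·(-3−(-5)) + 2·(-5−1)) = ½·(-62/5 − 34 − 12) = -146/5, so the X-coordinate is (-146/5)/(-73) = 2/5.
[XWZ] = ½·((-6)·(-5−(-3)) + (-31/10)·(-3−(-9)) + 2·(-9−(-5))) = ½·(12 − 93/5 − 8) = -73/10, so the Y-coordinate is 1/10.
[XYW] = ½·((-6)·(1−(-5)) + (-17)·(-5−(-9)) + (-31/10)·(-9−1)) = ½·(-36 − 68 + 31) = -73/2, so the Z-coordinate is 1/2.

(2/5, 1/10, 1/2)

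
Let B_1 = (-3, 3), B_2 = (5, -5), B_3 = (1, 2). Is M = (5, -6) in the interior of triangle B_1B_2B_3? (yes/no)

no

Barycentric coordinates of M: (1/6, 7/6, -1/3).
The three coordinates are positive, positive, negative; a point is interior exactly when all three are positive.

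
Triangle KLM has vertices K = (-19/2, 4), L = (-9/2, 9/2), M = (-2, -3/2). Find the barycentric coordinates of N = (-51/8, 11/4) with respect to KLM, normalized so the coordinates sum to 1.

(1/2, 1/4, 1/4)

Signed area of the reference triangle: [KLM] = ½·((-19/2)·(9/2−(-3/2)) + (-9/2)·(-3/2−4) + (-2)·(4−(9/2))) = ½·(-57 + 99/4 + 1) = -125/8.
[NLM] = ½·((-51/8)·(9/2−(-3/2)) + (-9/2)·(-3/2−(11/4)) + (-2)·(11/4−(9/2))) = ½·(-153/4 + 153/8 + 7/2) = -125/16, so the K-coordinate is (-125/16)/(-125/8) = 1/2.
[KNM] = ½·((-19/2)·(11/4−(-3/2)) + (-51/8)·(-3/2−4) + (-2)·(4−(11/4))) = ½·(-323/8 + 561/16 − 5/2) = -125/32, so the L-coordinate is 1/4.
[KLN] = ½·((-19/2)·(9/2−(11/4)) + (-9/2)·(11/4−4) + (-51/8)·(4−(9/2))) = ½·(-133/8 + 45/8 + 51/16) = -125/32, so the M-coordinate is 1/4.
Check: 1/2 + 1/4 + 1/4 = 1.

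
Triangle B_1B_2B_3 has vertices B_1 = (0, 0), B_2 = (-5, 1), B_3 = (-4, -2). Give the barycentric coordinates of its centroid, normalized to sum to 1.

The centroid is the average of the vertices, so each weight is 1/3.

(1/3, 1/3, 1/3)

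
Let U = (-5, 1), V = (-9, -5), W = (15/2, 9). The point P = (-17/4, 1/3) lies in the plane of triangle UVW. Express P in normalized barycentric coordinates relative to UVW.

Signed area of the reference triangle: [UVW] = ½·((-5)·(-5−9) + (-9)·(9−1) + (15/2)·(1−(-5))) = ½·(70 − 72 + 45) = 43/2.
[PVW] = ½·((-17/4)·(-5−9) + (-9)·(9−(1/3)) + (15/2)·(1/3−(-5))) = ½·(119/2 − 78 + 40) = 43/4, so the U-coordinate is (43/4)/(43/2) = 1/2.
[UPW] = ½·((-5)·(1/3−9) + (-17/4)·(9−1) + (15/2)·(1−(1/3))) = ½·(130/3 − 34 + 5) = 43/6, so the V-coordinate is 1/3.
[UVP] = ½·((-5)·(-5−(1/3)) + (-9)·(1/3−1) + (-17/4)·(1−(-5))) = ½·(80/3 + 6 − 51/2) = 43/12, so the W-coordinate is 1/6.
Check: 1/2 + 1/3 + 1/6 = 1.

(1/2, 1/3, 1/6)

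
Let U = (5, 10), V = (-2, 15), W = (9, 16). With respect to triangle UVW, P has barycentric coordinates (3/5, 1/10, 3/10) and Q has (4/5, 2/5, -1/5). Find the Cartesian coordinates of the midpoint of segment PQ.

Barycentric coordinates of the midpoint are the average: (7/10, 1/4, 1/20).
Converting: (7/10)·U + (1/4)·V + (1/20)·W = (69/20, 231/20).

(69/20, 231/20)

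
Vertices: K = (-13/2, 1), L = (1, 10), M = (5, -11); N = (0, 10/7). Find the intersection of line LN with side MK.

Barycentric coordinates of N with respect to KLM: (2/7, 3/7, 2/7).
On side MK the L-coordinate is zero; dropping N's L-weight 3/7 and renormalizing the remaining 2/7 : 2/7 gives weights 1/2, 1/2 on M, K.
J = (1/2)·(5, -11) + (1/2)·(-13/2, 1) = (-3/4, -5).

(-3/4, -5)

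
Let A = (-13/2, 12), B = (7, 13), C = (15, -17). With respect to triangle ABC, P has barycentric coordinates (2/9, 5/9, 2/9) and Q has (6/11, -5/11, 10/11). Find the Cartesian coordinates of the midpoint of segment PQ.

Barycentric coordinates of the midpoint are the average: (38/99, 5/99, 56/99).
Converting: (38/99)·A + (5/99)·B + (56/99)·C = (628/99, -431/99).

(628/99, -431/99)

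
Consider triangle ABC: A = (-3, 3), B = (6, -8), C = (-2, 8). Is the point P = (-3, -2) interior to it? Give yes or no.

no

Barycentric coordinates of P: (12/7, 5/56, -45/56).
The three coordinates are positive, positive, negative; a point is interior exactly when all three are positive.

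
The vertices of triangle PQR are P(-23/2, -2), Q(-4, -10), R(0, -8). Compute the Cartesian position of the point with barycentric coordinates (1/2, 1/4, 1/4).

(-27/4, -11/2)

S = (1/2)·P + (1/4)·Q + (1/4)·R.
x-coordinate: (1/2)·(-23/2) + (1/4)·(-4) + (1/4)·0 = -27/4.
y-coordinate: (1/2)·(-2) + (1/4)·(-10) + (1/4)·(-8) = -11/2.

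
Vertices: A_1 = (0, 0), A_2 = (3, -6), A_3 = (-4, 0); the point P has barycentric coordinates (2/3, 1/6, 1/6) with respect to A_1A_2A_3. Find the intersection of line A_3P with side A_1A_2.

(3/5, -6/5)

Line A_3P meets A_1A_2 where the A_3-coordinate vanishes; zeroing P's A_3-weight and renormalizing leaves A_1, A_2-weights 2/3 : 1/6 → (4/5, 1/5).
So Q = (4/5)·A_1 + (1/5)·A_2 = (3/5, -6/5).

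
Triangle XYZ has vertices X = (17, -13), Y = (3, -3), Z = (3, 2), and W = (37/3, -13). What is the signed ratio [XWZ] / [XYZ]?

1

[XYZ] = ½·(17·(-3−2) + 3·(2−(-13)) + 3·(-13−(-3))) = ½·(-85 + 45 − 30) = -35.
[XWZ] = ½·(17·(-13−2) + (37/3)·(2−(-13)) + 3·(-13−(-13))) = ½·(-255 + 185 + 0) = -35, so the ratio is (-35)/(-35) = 1.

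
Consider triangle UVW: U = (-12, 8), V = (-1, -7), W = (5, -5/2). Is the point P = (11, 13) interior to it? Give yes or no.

no

Barycentric coordinates of P: (44/93, -653/279, 800/279).
The three coordinates are positive, negative, positive; a point is interior exactly when all three are positive.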